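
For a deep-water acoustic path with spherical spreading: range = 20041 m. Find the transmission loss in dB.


86.04 dB


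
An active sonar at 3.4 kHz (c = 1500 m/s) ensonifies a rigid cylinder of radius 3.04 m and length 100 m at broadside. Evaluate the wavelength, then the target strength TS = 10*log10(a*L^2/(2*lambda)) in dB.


Step 1: lambda = c/f = 1500/3400 = 0.44118 m
Step 2: TS = 10*log10(a*L^2/(2*lambda)) = 10*log10(3.04*100^2/(2*0.44118)) = 45.37

45.37 dB


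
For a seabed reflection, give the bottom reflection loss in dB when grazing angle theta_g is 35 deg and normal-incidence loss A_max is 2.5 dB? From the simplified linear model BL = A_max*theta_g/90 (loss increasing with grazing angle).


BL = A_max * theta_g / 90 = 2.5 * 35 / 90 = 0.97

0.97 dB


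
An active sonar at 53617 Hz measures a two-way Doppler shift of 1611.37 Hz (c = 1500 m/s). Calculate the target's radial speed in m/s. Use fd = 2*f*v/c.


From fd = 2*f*v/c, v = c*fd/(2*f) = 1500 * 1611.37 / (2*53617) = 22.54

22.54 m/s


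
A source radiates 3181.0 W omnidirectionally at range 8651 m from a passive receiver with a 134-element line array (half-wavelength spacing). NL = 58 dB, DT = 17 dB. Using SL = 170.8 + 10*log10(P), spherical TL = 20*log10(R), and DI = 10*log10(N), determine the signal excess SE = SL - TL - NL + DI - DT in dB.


Step 1: SL = 170.8 + 10*log10(3181.0) = 205.83 dB
Step 2: TL = 20*log10(8651) = 78.74 dB
Step 3: DI = 10*log10(134) = 21.27 dB
Step 4: SE = SL - TL - NL + DI - DT = 205.83 - 78.74 - 58 + 21.27 - 17 = 73.36

73.36 dB


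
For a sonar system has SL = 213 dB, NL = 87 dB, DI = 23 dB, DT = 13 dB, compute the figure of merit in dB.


FOM = SL - NL + DI - DT = 213 - 87 + 23 - 13 = 136

136 dB


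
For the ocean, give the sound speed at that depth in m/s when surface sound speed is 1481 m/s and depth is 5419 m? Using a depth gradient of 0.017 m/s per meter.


1573.123 m/s


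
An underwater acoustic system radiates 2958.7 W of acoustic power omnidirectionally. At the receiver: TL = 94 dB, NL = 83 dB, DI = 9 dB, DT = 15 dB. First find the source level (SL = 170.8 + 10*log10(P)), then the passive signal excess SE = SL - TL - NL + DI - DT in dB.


Step 1: SL = 170.8 + 10*log10(2958.7) = 205.51 dB
Step 2: SE = SL - TL - NL + DI - DT = 205.51 - 94 - 83 + 9 - 15 = 22.51

22.51 dB


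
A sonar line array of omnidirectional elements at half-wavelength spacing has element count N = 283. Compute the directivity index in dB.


DI = 10*log10(283) = 24.52

24.52 dB


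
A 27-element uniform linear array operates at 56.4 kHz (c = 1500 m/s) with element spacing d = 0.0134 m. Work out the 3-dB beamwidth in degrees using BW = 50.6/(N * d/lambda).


Step 1: lambda = 1500/56400 = 0.0266 m
Step 2: d/lambda = 0.0134/0.0266 = 0.5038
Step 3: BW = 50.6/(N * d/lambda) = 50.6/(27 * 0.5038) = 3.72

3.72 deg


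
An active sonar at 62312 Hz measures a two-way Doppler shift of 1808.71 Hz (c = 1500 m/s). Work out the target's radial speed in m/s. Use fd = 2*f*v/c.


From fd = 2*f*v/c, v = c*fd/(2*f) = 1500 * 1808.71 / (2*62312) = 21.77

21.77 m/s


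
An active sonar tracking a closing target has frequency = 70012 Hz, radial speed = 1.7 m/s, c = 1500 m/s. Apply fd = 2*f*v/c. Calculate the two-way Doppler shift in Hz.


158.69 Hz


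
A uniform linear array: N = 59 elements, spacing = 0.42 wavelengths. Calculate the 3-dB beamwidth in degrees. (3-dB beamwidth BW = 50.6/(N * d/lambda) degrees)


BW = 50.6 / (59 * 0.42) = 50.6 / 24.78 = 2.04

2.04 deg


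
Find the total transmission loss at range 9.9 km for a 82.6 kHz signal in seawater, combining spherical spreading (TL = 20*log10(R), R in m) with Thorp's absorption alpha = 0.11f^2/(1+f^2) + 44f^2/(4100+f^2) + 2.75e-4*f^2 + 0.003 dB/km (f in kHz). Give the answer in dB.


Step 1 (Thorp): alpha = 0.11*6822.76/(1+6822.76) + 44*6822.76/(4100+6822.76) + 2.75e-4*6822.76 + 0.003 = 29.4733 dB/km
Step 2: TL_spread = 20*log10(9900) = 79.91 dB
Step 3: TL_abs = alpha*R = 29.4733 * 9.9 = 291.79 dB
Step 4: TL_total = 79.91 + 291.79 = 371.7

371.7 dB


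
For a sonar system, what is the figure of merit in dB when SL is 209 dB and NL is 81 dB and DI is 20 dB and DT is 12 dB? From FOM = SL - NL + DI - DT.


FOM = SL - NL + DI - DT = 209 - 81 + 20 - 12 = 136

136 dB


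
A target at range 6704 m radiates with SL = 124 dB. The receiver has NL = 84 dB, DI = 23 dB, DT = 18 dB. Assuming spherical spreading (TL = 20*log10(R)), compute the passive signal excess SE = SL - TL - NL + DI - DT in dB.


-31.53 dB


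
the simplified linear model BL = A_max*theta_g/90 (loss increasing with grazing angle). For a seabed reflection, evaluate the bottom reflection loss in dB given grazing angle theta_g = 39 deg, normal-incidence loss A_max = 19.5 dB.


BL = A_max * theta_g / 90 = 19.5 * 39 / 90 = 8.45

8.45 dB


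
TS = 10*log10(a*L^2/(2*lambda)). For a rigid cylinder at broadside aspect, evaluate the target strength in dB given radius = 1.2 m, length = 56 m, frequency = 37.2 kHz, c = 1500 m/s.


lambda = 1500/37200 = 0.04032 m
TS = 10*log10(1.2*56^2/(2*0.04032)) = 46.69

46.69 dB


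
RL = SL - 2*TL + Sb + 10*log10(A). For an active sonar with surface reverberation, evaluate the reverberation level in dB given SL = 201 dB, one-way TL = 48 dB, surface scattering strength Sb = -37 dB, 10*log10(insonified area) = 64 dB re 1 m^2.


RL = SL - 2*TL + Sb + 10*log10(A) = 201 - 2*48 + (-37) + 64 = 132

132 dB


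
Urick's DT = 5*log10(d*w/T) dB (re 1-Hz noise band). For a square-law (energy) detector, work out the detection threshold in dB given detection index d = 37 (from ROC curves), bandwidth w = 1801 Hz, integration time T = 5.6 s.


20.38 dB


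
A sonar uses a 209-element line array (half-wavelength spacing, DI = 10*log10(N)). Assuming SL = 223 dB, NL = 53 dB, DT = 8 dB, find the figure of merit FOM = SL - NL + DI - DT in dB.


185.2 dB


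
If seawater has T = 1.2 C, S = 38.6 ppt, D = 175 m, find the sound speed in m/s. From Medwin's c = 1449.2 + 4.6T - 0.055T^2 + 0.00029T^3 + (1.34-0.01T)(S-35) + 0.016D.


c = 1449.2 + 4.6*1.2 - 0.055*1.2^2 + 0.00029*1.2^3 + (1.34 - 0.01*1.2)*(38.6 - 35) + 0.016*175 = 1462.22

1462.22 m/s


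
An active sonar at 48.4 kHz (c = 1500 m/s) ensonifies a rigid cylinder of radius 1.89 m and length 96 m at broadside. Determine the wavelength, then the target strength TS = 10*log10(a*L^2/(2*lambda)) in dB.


Step 1: lambda = c/f = 1500/48400 = 0.03099 m
Step 2: TS = 10*log10(a*L^2/(2*lambda)) = 10*log10(1.89*96^2/(2*0.03099)) = 54.49

54.49 dB


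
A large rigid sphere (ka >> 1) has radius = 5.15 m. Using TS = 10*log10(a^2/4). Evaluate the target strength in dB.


TS = 10*log10(5.15^2 / 4) = 10*log10(6.630625) = 8.22

8.22 dB


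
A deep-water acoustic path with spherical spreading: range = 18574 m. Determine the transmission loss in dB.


TL = 20*log10(18574) = 85.38

85.38 dB


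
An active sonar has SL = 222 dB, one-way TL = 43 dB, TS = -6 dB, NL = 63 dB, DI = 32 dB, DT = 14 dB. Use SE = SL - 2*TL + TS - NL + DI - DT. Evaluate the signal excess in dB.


SE = SL - 2*TL + TS - NL + DI - DT = 222 - 2*43 + (-6) - 63 + 32 - 14 = 85

85 dB


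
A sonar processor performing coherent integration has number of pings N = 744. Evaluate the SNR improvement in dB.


Gain = 10*log10(744) = 28.72

28.72 dB


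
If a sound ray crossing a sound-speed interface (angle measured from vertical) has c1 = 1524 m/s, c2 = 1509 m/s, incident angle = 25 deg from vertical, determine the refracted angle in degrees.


sin(theta2) = (c2/c1)*sin(theta1) = (1509/1524)*sin(25 deg) = 0.41846
theta2 = arcsin(0.41846) = 24.74

24.74 deg


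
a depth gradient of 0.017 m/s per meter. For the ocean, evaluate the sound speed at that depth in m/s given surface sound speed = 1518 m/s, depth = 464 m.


1525.888 m/s


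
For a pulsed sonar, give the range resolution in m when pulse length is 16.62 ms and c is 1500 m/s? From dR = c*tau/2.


dR = c*tau/2 = 1500 * 16.62e-3 / 2 = 12.465

12.465 m


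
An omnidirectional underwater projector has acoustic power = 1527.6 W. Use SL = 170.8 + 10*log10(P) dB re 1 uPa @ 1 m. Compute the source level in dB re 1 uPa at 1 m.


202.64 dB


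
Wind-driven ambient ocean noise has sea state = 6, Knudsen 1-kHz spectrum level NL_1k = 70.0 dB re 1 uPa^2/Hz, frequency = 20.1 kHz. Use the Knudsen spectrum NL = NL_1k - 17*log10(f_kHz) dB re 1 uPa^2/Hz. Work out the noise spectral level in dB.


NL = NL_1k - 17*log10(f_kHz) = 70.0 - 17*log10(20.1) = 70.0 - (22.15) = 47.85

47.85 dB


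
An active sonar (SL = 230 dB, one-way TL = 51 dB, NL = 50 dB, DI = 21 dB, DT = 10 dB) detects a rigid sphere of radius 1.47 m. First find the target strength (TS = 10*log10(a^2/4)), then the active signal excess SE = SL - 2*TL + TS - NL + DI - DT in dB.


Step 1: TS = 10*log10(1.47^2/4) = -2.67 dB
Step 2: SE = SL - 2*TL + TS - NL + DI - DT = 230 - 2*51 + (-2.67) - 50 + 21 - 10 = 86.33

86.33 dB


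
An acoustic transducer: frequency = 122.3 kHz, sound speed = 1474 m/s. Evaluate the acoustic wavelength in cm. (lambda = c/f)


lambda = c/f = 1474 / 122300 = 0.0121 m = 1.21 cm

1.21 cm


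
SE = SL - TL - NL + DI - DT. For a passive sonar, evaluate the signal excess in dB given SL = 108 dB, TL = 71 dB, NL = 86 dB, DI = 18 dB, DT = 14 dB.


SE = SL - TL - NL + DI - DT = 108 - 71 - 86 + 18 - 14 = -45

-45 dB


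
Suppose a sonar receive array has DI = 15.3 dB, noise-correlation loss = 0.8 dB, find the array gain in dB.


AG = DI - L_corr = 15.3 - 0.8 = 14.5

14.5 dB


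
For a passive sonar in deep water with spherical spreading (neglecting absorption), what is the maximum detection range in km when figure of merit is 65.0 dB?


At max range FOM = TL, so 20*log10(R) = 65.0
R = 10^(65.0/20) = 1778.28 m = 1.78 km

1.78 km


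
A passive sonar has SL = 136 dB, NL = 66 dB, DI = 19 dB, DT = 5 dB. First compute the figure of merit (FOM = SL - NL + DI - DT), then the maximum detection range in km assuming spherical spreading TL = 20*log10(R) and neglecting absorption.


Step 1: FOM = SL - NL + DI - DT = 136 - 66 + 19 - 5 = 84 dB
Step 2: at max range FOM = TL = 20*log10(R), so R = 10^(84/20) = 15848.93 m = 15.85 km

15.85 km


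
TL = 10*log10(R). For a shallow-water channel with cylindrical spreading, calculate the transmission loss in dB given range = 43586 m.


TL = 10*log10(43586) = 46.39

46.39 dB


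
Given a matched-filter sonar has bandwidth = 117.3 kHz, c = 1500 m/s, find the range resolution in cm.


dR = c/(2*BW) = 1500 / (2 * 117.3e3) = 0.0064 m = 0.64 cm

0.64 cm


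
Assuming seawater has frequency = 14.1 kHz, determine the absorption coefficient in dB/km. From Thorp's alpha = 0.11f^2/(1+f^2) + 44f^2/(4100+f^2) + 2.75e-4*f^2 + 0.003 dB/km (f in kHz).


2.202 dB/km


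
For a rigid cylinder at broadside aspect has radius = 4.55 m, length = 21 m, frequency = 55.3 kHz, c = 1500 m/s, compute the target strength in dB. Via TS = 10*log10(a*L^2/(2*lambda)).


lambda = 1500/55300 = 0.02712 m
TS = 10*log10(4.55*21^2/(2*0.02712)) = 45.68

45.68 dB


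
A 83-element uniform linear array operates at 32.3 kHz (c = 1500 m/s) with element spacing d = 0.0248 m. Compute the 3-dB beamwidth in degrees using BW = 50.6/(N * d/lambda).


Step 1: lambda = 1500/32300 = 0.04644 m
Step 2: d/lambda = 0.0248/0.04644 = 0.534
Step 3: BW = 50.6/(N * d/lambda) = 50.6/(83 * 0.534) = 1.14

1.14 deg


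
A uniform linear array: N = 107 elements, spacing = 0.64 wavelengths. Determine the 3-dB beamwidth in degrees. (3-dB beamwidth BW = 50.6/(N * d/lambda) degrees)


BW = 50.6 / (107 * 0.64) = 50.6 / 68.48 = 0.74

0.74 deg


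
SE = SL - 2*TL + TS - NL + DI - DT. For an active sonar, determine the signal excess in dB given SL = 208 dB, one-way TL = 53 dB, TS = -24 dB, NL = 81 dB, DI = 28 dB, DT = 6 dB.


19 dB


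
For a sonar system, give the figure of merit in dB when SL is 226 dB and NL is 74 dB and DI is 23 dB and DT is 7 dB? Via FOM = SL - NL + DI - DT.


168 dB


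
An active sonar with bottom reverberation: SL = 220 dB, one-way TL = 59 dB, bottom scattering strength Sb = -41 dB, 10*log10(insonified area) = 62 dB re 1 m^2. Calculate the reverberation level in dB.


RL = SL - 2*TL + Sb + 10*log10(A) = 220 - 2*59 + (-41) + 62 = 123

123 dB


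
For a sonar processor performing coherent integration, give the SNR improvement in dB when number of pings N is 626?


Gain = 10*log10(626) = 27.97

27.97 dB


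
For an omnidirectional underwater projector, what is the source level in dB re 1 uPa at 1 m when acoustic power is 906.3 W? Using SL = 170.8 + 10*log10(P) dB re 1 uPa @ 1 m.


SL = 170.8 + 10*log10(906.3) = 170.8 + 29.57 = 200.37

200.37 dB


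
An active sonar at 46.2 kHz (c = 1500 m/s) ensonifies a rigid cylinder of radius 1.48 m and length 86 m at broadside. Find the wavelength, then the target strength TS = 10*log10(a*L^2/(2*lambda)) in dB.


Step 1: lambda = c/f = 1500/46200 = 0.03247 m
Step 2: TS = 10*log10(a*L^2/(2*lambda)) = 10*log10(1.48*86^2/(2*0.03247)) = 52.27

52.27 dB


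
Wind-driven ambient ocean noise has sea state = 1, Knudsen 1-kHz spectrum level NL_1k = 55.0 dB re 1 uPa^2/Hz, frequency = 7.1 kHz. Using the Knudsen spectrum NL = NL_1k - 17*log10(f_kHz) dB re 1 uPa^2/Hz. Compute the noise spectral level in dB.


NL = NL_1k - 17*log10(f_kHz) = 55.0 - 17*log10(7.1) = 55.0 - (14.47) = 40.53

40.53 dB


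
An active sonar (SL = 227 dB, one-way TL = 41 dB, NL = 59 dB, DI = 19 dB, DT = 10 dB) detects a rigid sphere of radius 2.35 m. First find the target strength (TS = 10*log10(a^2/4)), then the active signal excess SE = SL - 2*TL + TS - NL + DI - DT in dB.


Step 1: TS = 10*log10(2.35^2/4) = 1.4 dB
Step 2: SE = SL - 2*TL + TS - NL + DI - DT = 227 - 2*41 + (1.4) - 59 + 19 - 10 = 96.4

96.4 dB


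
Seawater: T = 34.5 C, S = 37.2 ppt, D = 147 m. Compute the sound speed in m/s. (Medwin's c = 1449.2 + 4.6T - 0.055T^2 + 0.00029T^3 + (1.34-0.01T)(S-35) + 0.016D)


c = 1449.2 + 4.6*34.5 - 0.055*34.5^2 + 0.00029*34.5^3 + (1.34 - 0.01*34.5)*(37.2 - 35) + 0.016*147 = 1558.89

1558.89 m/s


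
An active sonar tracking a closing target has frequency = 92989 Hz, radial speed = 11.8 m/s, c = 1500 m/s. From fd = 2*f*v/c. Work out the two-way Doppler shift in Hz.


fd = 2*f*v/c = 2 * 92989 * 11.8 / 1500 = 1463.03

1463.03 Hz


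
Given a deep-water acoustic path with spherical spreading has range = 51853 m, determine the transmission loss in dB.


TL = 20*log10(51853) = 94.3

94.3 dB


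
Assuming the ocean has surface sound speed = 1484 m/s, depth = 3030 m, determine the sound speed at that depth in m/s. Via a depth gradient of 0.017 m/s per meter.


1535.51 m/s


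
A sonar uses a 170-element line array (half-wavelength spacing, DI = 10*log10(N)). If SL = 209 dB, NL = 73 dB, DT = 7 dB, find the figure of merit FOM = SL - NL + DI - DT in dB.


151.3 dB


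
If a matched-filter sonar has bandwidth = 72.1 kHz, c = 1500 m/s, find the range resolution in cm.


dR = c/(2*BW) = 1500 / (2 * 72.1e3) = 0.0104 m = 1.04 cm

1.04 cm


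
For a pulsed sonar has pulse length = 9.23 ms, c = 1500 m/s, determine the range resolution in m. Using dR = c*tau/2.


dR = c*tau/2 = 1500 * 9.23e-3 / 2 = 6.9225

6.9225 m


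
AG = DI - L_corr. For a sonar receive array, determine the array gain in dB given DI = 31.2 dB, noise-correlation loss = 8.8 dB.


22.4 dB


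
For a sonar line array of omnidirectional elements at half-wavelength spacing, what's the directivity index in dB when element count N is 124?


DI = 10*log10(124) = 20.93

20.93 dB


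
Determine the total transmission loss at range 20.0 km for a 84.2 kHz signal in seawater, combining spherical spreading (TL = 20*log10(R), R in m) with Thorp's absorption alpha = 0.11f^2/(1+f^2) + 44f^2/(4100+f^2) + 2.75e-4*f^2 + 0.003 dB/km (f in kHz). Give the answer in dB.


Step 1 (Thorp): alpha = 0.11*7089.64/(1+7089.64) + 44*7089.64/(4100+7089.64) + 2.75e-4*7089.64 + 0.003 = 29.9406 dB/km
Step 2: TL_spread = 20*log10(20000) = 86.02 dB
Step 3: TL_abs = alpha*R = 29.9406 * 20.0 = 598.81 dB
Step 4: TL_total = 86.02 + 598.81 = 684.83

684.83 dB


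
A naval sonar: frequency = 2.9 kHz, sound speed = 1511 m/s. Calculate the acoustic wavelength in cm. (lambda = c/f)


lambda = c/f = 1511 / 2900 = 0.521 m = 52.1 cm

52.1 cm


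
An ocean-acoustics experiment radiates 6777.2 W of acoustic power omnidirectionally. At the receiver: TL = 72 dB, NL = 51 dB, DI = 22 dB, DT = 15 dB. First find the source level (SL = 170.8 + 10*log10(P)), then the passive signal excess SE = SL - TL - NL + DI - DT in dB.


Step 1: SL = 170.8 + 10*log10(6777.2) = 209.11 dB
Step 2: SE = SL - TL - NL + DI - DT = 209.11 - 72 - 51 + 22 - 15 = 93.11

93.11 dB


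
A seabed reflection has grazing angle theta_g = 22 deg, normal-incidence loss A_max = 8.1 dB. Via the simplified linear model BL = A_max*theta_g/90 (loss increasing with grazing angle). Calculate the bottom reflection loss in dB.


1.98 dB


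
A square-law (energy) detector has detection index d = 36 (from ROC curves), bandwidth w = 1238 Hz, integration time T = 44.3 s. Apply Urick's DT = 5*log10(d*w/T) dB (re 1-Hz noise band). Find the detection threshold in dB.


DT = 5*log10(d*w/T) = 5*log10(36 * 1238 / 44.3) = 5*log10(1006.05) = 15.01

15.01 dB


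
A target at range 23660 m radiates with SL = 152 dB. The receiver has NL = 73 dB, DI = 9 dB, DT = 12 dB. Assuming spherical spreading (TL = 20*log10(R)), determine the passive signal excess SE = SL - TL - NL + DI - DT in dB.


Step 1: TL = 20*log10(23660) = 87.48 dB
Step 2: SE = 152 - 87.48 - 73 + 9 - 12 = -11.48

-11.48 dB


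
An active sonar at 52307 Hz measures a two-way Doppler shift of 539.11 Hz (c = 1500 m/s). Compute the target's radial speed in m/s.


7.73 m/s


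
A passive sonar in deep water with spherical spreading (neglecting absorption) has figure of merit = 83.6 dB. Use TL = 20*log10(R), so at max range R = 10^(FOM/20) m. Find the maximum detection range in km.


15.14 km


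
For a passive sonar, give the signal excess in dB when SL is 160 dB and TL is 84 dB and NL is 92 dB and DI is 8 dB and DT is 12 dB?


SE = SL - TL - NL + DI - DT = 160 - 84 - 92 + 8 - 12 = -20

-20 dB


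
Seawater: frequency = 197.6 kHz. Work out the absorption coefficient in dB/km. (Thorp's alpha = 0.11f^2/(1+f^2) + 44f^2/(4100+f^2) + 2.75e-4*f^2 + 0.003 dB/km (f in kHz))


f^2 = 39045.76
alpha = 0.11*39045.76/(1+39045.76) + 44*39045.76/(4100+39045.76) + 2.75e-4*39045.76 + 0.003 = 50.669

50.669 dB/km


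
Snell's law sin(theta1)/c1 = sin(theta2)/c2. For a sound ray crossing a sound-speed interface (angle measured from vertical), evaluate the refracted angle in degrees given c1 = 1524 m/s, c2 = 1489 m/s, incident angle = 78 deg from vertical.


sin(theta2) = (c2/c1)*sin(theta1) = (1489/1524)*sin(78 deg) = 0.95568
theta2 = arcsin(0.95568) = 72.88

72.88 deg


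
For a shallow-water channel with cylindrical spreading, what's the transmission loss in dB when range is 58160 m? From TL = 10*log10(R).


47.65 dB


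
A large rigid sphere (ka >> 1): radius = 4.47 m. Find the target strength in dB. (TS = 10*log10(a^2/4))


TS = 10*log10(4.47^2 / 4) = 10*log10(4.995225) = 6.99

6.99 dB


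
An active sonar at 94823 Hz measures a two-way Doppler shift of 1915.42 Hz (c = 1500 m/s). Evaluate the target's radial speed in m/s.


From fd = 2*f*v/c, v = c*fd/(2*f) = 1500 * 1915.42 / (2*94823) = 15.15

15.15 m/s


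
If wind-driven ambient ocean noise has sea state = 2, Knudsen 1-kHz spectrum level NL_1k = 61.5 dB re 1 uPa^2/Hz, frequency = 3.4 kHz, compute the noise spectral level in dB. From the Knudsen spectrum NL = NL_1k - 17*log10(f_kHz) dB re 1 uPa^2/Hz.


52.46 dB


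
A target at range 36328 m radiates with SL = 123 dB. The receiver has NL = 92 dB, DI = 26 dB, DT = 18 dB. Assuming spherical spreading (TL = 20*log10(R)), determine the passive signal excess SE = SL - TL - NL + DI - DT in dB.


-52.2 dB


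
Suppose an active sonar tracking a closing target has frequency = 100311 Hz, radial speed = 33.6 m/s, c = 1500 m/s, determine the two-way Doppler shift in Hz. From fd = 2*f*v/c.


fd = 2*f*v/c = 2 * 100311 * 33.6 / 1500 = 4493.93

4493.93 Hz


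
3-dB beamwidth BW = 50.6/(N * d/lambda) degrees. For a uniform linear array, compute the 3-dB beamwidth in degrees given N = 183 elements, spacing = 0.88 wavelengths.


0.31 deg


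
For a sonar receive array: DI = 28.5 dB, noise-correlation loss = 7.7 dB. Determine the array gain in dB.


AG = DI - L_corr = 28.5 - 7.7 = 20.8

20.8 dB


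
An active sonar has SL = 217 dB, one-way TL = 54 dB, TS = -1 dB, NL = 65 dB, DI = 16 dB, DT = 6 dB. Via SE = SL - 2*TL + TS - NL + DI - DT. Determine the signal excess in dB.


53 dB


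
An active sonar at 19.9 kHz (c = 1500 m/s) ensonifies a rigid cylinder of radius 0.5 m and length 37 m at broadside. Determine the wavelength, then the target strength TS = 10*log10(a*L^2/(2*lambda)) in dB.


Step 1: lambda = c/f = 1500/19900 = 0.07538 m
Step 2: TS = 10*log10(a*L^2/(2*lambda)) = 10*log10(0.5*37^2/(2*0.07538)) = 36.57

36.57 dB


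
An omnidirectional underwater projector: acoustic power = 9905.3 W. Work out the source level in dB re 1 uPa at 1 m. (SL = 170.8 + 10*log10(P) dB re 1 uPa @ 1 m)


210.76 dB


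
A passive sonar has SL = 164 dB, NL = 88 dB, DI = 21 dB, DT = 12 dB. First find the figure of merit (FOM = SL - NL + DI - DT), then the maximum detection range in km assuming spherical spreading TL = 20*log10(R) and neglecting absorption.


Step 1: FOM = SL - NL + DI - DT = 164 - 88 + 21 - 12 = 85 dB
Step 2: at max range FOM = TL = 20*log10(R), so R = 10^(85/20) = 17782.79 m = 17.78 km

17.78 km


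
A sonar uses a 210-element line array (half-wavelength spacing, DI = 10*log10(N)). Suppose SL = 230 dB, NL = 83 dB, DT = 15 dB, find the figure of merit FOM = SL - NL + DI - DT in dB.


155.22 dB


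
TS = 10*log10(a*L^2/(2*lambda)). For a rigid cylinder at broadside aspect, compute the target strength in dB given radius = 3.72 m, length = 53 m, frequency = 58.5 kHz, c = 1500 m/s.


53.09 dB


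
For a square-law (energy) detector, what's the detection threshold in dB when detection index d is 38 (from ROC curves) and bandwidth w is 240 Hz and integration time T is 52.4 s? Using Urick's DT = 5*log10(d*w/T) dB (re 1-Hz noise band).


11.2 dB


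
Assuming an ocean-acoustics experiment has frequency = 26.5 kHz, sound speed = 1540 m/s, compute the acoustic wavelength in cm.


lambda = c/f = 1540 / 26500 = 0.0581 m = 5.81 cm

5.81 cm


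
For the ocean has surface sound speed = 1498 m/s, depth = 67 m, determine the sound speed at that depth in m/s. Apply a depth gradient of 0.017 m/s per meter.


c = 1498 + 0.017 * 67 = 1499.139

1499.139 m/s


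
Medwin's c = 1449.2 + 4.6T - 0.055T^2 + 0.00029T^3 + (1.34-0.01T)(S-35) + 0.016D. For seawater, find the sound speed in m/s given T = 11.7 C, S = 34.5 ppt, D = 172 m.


c = 1449.2 + 4.6*11.7 - 0.055*11.7^2 + 0.00029*11.7^3 + (1.34 - 0.01*11.7)*(34.5 - 35) + 0.016*172 = 1498.1

1498.1 m/s


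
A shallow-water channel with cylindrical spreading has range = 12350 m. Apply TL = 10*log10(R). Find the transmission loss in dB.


40.92 dB


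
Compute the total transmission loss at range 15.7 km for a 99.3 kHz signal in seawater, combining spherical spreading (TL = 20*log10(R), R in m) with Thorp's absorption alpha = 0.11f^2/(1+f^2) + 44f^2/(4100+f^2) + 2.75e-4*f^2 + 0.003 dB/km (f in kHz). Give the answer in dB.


Step 1 (Thorp): alpha = 0.11*9860.49/(1+9860.49) + 44*9860.49/(4100+9860.49) + 2.75e-4*9860.49 + 0.003 = 33.9024 dB/km
Step 2: TL_spread = 20*log10(15700) = 83.92 dB
Step 3: TL_abs = alpha*R = 33.9024 * 15.7 = 532.27 dB
Step 4: TL_total = 83.92 + 532.27 = 616.19

616.19 dB


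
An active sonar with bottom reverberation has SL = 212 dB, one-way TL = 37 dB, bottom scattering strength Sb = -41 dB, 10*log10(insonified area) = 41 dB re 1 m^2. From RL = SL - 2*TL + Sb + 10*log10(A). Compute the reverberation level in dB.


138 dB


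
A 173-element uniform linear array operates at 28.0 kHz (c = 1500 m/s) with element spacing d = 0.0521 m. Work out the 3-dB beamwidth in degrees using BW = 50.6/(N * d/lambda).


Step 1: lambda = 1500/28000 = 0.05357 m
Step 2: d/lambda = 0.0521/0.05357 = 0.9726
Step 3: BW = 50.6/(N * d/lambda) = 50.6/(173 * 0.9726) = 0.3

0.3 deg


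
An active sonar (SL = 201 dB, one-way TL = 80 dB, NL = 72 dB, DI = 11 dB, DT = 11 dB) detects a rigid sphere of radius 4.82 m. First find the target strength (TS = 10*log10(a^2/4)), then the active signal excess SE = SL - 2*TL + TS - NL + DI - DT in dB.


Step 1: TS = 10*log10(4.82^2/4) = 7.64 dB
Step 2: SE = SL - 2*TL + TS - NL + DI - DT = 201 - 2*80 + (7.64) - 72 + 11 - 11 = -23.36

-23.36 dB


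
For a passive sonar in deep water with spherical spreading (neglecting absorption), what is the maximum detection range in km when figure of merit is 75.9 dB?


6.24 km


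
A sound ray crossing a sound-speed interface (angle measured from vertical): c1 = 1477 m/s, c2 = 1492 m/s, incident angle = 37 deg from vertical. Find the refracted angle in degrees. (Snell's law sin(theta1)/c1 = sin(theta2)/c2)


37.44 deg


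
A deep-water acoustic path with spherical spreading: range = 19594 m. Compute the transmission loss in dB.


TL = 20*log10(19594) = 85.84

85.84 dB


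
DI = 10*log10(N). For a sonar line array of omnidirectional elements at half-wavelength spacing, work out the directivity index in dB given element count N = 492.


26.92 dB


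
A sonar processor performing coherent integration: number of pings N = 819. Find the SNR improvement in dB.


Gain = 10*log10(819) = 29.13

29.13 dB


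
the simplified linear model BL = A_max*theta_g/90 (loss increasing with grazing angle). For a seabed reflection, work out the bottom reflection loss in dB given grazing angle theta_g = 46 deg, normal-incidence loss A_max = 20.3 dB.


BL = A_max * theta_g / 90 = 20.3 * 46 / 90 = 10.38

10.38 dB


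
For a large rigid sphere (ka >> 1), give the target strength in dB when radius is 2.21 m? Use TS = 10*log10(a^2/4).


TS = 10*log10(2.21^2 / 4) = 10*log10(1.221025) = 0.87

0.87 dB


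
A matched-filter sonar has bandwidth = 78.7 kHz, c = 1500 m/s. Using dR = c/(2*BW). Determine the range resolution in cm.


0.95 cm


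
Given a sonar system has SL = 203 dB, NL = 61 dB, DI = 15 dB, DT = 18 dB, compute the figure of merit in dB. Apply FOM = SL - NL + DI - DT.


139 dB


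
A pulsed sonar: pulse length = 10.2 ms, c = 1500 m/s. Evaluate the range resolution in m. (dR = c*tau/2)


7.65 m


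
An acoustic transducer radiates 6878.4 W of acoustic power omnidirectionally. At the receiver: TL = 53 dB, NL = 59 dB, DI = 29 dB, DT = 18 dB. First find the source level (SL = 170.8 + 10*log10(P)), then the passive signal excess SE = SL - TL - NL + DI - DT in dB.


Step 1: SL = 170.8 + 10*log10(6878.4) = 209.17 dB
Step 2: SE = SL - TL - NL + DI - DT = 209.17 - 53 - 59 + 29 - 18 = 108.17

108.17 dB


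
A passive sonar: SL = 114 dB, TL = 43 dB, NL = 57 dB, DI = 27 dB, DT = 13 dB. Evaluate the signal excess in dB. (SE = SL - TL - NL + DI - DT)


SE = SL - TL - NL + DI - DT = 114 - 43 - 57 + 27 - 13 = 28

28 dB


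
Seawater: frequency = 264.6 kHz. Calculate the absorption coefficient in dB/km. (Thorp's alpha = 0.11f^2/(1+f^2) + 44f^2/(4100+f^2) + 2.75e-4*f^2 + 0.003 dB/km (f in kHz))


f^2 = 70013.16
alpha = 0.11*70013.16/(1+70013.16) + 44*70013.16/(4100+70013.16) + 2.75e-4*70013.16 + 0.003 = 60.933

60.933 dB/km


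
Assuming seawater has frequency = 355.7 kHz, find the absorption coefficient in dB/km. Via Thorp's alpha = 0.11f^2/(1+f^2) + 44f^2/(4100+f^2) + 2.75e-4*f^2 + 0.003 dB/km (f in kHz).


f^2 = 126522.49
alpha = 0.11*126522.49/(1+126522.49) + 44*126522.49/(4100+126522.49) + 2.75e-4*126522.49 + 0.003 = 77.526

77.526 dB/km


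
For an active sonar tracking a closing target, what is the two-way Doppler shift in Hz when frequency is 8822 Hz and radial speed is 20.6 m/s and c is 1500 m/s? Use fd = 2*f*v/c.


fd = 2*f*v/c = 2 * 8822 * 20.6 / 1500 = 242.31

242.31 Hz


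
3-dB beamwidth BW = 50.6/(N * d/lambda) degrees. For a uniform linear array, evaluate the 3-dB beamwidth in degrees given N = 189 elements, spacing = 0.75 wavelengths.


0.36 deg


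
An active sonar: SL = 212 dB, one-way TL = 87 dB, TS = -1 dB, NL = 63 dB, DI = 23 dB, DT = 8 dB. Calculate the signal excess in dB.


-11 dB


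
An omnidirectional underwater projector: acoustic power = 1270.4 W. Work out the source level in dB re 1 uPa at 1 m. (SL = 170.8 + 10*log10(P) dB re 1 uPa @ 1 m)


SL = 170.8 + 10*log10(1270.4) = 170.8 + 31.04 = 201.84

201.84 dB


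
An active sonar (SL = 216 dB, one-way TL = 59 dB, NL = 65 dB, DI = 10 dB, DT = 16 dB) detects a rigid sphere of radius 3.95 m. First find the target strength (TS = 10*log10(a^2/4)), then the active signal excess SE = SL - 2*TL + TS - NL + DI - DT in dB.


Step 1: TS = 10*log10(3.95^2/4) = 5.91 dB
Step 2: SE = SL - 2*TL + TS - NL + DI - DT = 216 - 2*59 + (5.91) - 65 + 10 - 16 = 32.91

32.91 dB


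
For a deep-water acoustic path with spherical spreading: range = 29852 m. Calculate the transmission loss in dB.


89.5 dB


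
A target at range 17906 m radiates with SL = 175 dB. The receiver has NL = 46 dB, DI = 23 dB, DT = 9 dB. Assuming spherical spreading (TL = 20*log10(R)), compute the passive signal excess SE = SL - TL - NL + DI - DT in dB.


Step 1: TL = 20*log10(17906) = 85.06 dB
Step 2: SE = 175 - 85.06 - 46 + 23 - 9 = 57.94

57.94 dB


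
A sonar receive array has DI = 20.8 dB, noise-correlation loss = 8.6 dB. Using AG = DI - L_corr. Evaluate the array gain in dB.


AG = DI - L_corr = 20.8 - 8.6 = 12.2

12.2 dB


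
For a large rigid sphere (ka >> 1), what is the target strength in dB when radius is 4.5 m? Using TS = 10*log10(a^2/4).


TS = 10*log10(4.5^2 / 4) = 10*log10(5.0625) = 7.04

7.04 dB


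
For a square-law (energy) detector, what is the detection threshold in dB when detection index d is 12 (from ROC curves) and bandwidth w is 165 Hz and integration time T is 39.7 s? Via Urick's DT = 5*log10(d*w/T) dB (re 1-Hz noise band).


8.49 dB


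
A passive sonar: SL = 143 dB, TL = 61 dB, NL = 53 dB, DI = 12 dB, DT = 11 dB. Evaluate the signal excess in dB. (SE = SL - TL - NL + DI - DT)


SE = SL - TL - NL + DI - DT = 143 - 61 - 53 + 12 - 11 = 30

30 dB


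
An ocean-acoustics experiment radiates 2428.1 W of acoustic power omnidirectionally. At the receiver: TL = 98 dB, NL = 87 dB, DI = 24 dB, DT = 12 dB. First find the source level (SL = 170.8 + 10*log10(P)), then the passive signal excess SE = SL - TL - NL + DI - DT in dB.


Step 1: SL = 170.8 + 10*log10(2428.1) = 204.65 dB
Step 2: SE = SL - TL - NL + DI - DT = 204.65 - 98 - 87 + 24 - 12 = 31.65

31.65 dB


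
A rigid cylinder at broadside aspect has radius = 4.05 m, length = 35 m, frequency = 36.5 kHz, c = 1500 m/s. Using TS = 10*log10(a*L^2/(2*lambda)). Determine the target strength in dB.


lambda = 1500/36500 = 0.0411 m
TS = 10*log10(4.05*35^2/(2*0.0411)) = 47.81

47.81 dB


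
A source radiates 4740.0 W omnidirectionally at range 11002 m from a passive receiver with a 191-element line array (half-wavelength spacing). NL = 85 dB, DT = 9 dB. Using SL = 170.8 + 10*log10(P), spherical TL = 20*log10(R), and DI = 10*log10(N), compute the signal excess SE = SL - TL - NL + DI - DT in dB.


Step 1: SL = 170.8 + 10*log10(4740.0) = 207.56 dB
Step 2: TL = 20*log10(11002) = 80.83 dB
Step 3: DI = 10*log10(191) = 22.81 dB
Step 4: SE = SL - TL - NL + DI - DT = 207.56 - 80.83 - 85 + 22.81 - 9 = 55.54

55.54 dB


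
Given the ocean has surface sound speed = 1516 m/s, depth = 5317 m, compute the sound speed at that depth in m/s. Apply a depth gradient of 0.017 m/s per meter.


c = 1516 + 0.017 * 5317 = 1606.389

1606.389 m/s


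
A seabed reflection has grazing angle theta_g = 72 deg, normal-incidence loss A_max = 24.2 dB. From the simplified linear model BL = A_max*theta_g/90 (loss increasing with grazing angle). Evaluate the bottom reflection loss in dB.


BL = A_max * theta_g / 90 = 24.2 * 72 / 90 = 19.36

19.36 dB


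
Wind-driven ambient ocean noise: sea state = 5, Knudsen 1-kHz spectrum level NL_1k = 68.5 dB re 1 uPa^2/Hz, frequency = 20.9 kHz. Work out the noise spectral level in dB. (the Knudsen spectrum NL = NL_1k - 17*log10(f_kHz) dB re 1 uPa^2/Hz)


NL = NL_1k - 17*log10(f_kHz) = 68.5 - 17*log10(20.9) = 68.5 - (22.44) = 46.06

46.06 dB


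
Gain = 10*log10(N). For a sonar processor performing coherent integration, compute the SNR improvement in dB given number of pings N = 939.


Gain = 10*log10(939) = 29.73

29.73 dB


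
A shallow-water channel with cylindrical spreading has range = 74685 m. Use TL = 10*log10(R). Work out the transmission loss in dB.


48.73 dB


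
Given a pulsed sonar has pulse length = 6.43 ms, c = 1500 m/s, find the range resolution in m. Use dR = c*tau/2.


4.8225 m


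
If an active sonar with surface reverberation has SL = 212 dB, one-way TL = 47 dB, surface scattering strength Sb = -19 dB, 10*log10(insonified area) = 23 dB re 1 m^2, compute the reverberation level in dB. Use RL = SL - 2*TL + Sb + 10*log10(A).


RL = SL - 2*TL + Sb + 10*log10(A) = 212 - 2*47 + (-19) + 23 = 122

122 dB


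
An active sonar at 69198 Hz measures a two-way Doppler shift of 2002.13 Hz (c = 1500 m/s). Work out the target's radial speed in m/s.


From fd = 2*f*v/c, v = c*fd/(2*f) = 1500 * 2002.13 / (2*69198) = 21.7

21.7 m/s


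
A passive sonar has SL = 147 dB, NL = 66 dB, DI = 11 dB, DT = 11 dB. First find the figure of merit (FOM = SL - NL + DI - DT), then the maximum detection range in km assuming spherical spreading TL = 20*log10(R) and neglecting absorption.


Step 1: FOM = SL - NL + DI - DT = 147 - 66 + 11 - 11 = 81 dB
Step 2: at max range FOM = TL = 20*log10(R), so R = 10^(81/20) = 11220.18 m = 11.22 km

11.22 km


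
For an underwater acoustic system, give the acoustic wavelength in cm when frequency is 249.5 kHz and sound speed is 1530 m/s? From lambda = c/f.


lambda = c/f = 1530 / 249500 = 0.0061 m = 0.61 cm

0.61 cm


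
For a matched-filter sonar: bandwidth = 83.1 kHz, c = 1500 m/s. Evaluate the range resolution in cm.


dR = c/(2*BW) = 1500 / (2 * 83.1e3) = 0.009 m = 0.9 cm

0.9 cm


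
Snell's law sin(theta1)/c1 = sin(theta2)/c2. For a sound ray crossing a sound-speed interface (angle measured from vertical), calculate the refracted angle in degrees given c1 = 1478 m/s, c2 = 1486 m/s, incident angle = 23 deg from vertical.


sin(theta2) = (c2/c1)*sin(theta1) = (1486/1478)*sin(23 deg) = 0.39285
theta2 = arcsin(0.39285) = 23.13

23.13 deg


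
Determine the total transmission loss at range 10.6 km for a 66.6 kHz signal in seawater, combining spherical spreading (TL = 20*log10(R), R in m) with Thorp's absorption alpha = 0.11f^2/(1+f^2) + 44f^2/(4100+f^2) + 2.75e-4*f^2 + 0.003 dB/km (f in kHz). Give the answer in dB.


337.0 dB


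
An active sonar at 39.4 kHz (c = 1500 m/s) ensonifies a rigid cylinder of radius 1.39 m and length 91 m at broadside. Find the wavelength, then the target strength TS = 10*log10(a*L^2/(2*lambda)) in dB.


Step 1: lambda = c/f = 1500/39400 = 0.03807 m
Step 2: TS = 10*log10(a*L^2/(2*lambda)) = 10*log10(1.39*91^2/(2*0.03807)) = 51.79

51.79 dB


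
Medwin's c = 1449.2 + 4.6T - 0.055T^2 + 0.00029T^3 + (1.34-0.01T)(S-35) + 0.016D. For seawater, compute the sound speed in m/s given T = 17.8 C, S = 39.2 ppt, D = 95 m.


c = 1449.2 + 4.6*17.8 - 0.055*17.8^2 + 0.00029*17.8^3 + (1.34 - 0.01*17.8)*(39.2 - 35) + 0.016*95 = 1521.69

1521.69 m/s


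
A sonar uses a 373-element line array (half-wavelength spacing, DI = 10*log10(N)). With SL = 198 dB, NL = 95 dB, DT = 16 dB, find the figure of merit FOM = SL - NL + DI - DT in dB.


Step 1: DI = 10*log10(373) = 25.72 dB
Step 2: FOM = SL - NL + DI - DT = 198 - 95 + 25.72 - 16 = 112.72

112.72 dB


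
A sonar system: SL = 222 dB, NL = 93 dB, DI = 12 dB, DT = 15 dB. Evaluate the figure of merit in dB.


FOM = SL - NL + DI - DT = 222 - 93 + 12 - 15 = 126

126 dB


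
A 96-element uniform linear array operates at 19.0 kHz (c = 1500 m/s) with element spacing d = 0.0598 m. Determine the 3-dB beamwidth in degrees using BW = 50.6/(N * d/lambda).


Step 1: lambda = 1500/19000 = 0.07895 m
Step 2: d/lambda = 0.0598/0.07895 = 0.7574
Step 3: BW = 50.6/(N * d/lambda) = 50.6/(96 * 0.7574) = 0.7

0.7 deg


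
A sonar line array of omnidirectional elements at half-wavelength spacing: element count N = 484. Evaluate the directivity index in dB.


DI = 10*log10(484) = 26.85

26.85 dB


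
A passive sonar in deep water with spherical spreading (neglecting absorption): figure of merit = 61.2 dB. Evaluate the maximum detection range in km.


1.15 km


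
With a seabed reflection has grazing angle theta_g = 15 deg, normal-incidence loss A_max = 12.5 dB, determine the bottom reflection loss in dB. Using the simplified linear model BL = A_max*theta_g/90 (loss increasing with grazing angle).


2.08 dB


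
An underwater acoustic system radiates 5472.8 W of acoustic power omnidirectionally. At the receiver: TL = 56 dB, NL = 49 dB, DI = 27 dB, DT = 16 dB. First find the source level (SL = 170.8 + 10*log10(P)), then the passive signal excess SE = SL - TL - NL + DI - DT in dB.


Step 1: SL = 170.8 + 10*log10(5472.8) = 208.18 dB
Step 2: SE = SL - TL - NL + DI - DT = 208.18 - 56 - 49 + 27 - 16 = 114.18

114.18 dB


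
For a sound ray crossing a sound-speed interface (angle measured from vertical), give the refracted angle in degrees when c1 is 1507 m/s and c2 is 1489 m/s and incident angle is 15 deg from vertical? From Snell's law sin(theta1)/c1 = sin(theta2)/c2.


sin(theta2) = (c2/c1)*sin(theta1) = (1489/1507)*sin(15 deg) = 0.25573
theta2 = arcsin(0.25573) = 14.82

14.82 deg


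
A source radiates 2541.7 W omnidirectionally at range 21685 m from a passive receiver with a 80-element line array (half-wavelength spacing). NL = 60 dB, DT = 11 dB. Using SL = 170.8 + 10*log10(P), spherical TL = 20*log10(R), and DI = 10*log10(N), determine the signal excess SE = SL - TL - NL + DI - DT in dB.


Step 1: SL = 170.8 + 10*log10(2541.7) = 204.85 dB
Step 2: TL = 20*log10(21685) = 86.72 dB
Step 3: DI = 10*log10(80) = 19.03 dB
Step 4: SE = SL - TL - NL + DI - DT = 204.85 - 86.72 - 60 + 19.03 - 11 = 66.16

66.16 dB


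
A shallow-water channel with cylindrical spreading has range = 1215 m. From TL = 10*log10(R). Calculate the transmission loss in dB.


30.85 dB


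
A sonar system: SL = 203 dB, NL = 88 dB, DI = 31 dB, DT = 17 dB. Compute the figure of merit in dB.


FOM = SL - NL + DI - DT = 203 - 88 + 31 - 17 = 129

129 dB


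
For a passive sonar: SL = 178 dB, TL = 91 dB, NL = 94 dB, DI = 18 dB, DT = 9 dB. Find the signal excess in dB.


SE = SL - TL - NL + DI - DT = 178 - 91 - 94 + 18 - 9 = 2

2 dB


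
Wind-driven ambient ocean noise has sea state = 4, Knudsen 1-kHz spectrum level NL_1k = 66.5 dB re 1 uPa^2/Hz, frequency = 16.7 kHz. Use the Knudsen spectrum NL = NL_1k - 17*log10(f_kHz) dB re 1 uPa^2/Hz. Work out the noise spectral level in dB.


NL = NL_1k - 17*log10(f_kHz) = 66.5 - 17*log10(16.7) = 66.5 - (20.79) = 45.71

45.71 dB


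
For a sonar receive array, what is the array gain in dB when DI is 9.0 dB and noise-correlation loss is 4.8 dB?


4.2 dB


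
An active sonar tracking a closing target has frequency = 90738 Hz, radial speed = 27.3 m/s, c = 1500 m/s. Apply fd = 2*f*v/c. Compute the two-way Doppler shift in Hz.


fd = 2*f*v/c = 2 * 90738 * 27.3 / 1500 = 3302.86

3302.86 Hz
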